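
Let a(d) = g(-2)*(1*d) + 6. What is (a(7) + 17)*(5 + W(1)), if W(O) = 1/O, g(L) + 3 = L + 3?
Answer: 54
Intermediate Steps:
g(L) = L (g(L) = -3 + (L + 3) = -3 + (3 + L) = L)
a(d) = 6 - 2*d (a(d) = -2*d + 6 = 6 - 2*d)
(a(7) + 17)*(5 + W(1)) = ((6 - 2*7) + 17)*(5 + 1/1) = ((6 - 14) + 17)*(5 + 1) = (-8 + 17)*6 = 9*6 = 54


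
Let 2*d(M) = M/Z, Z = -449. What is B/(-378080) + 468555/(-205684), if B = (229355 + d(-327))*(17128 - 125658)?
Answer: 114937178713919941/1745824400864 ≈ 65836.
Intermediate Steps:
d(M) = -M/898 (d(M) = (M/(-449))/2 = (M*(-1/449))/2 = (-M/449)/2 = -M/898)
B = -11176480014005/449 (B = (229355 - 1/898*(-327))*(17128 - 125658) = (229355 + 327/898)*(-108530) = (205961117/898)*(-108530) = -11176480014005/449 ≈ -2.4892e+10)
B/(-378080) + 468555/(-205684) = -11176480014005/449/(-378080) + 468555/(-205684) = -11176480014005/449*(-1/378080) + 468555*(-1/205684) = 2235296002801/33951584 - 468555/205684 = 114937178713919941/1745824400864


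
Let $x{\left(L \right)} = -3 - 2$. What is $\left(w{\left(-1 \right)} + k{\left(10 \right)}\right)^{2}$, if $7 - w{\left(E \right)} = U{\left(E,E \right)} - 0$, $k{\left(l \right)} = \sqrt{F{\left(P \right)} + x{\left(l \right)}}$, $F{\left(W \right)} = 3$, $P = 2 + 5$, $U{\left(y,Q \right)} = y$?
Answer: $\left(8 + i \sqrt{2}\right)^{2} \approx 62.0 + 22.627 i$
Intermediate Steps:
$P = 7$
$x{\left(L \right)} = -5$
$k{\left(l \right)} = i \sqrt{2}$ ($k{\left(l \right)} = \sqrt{3 - 5} = \sqrt{-2} = i \sqrt{2}$)
$w{\left(E \right)} = 7 - E$ ($w{\left(E \right)} = 7 - \left(E - 0\right) = 7 - \left(E + 0\right) = 7 - E$)
$\left(w{\left(-1 \right)} + k{\left(10 \right)}\right)^{2} = \left(\left(7 - -1\right) + i \sqrt{2}\right)^{2} = \left(\left(7 + 1\right) + i \sqrt{2}\right)^{2} = \left(8 + i \sqrt{2}\right)^{2}$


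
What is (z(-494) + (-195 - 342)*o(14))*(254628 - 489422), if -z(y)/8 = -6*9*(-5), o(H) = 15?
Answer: 2398420710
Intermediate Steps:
z(y) = -2160 (z(y) = -8*(-6*9)*(-5) = -(-432)*(-5) = -8*270 = -2160)
(z(-494) + (-195 - 342)*o(14))*(254628 - 489422) = (-2160 + (-195 - 342)*15)*(254628 - 489422) = (-2160 - 537*15)*(-234794) = (-2160 - 8055)*(-234794) = -10215*(-234794) = 2398420710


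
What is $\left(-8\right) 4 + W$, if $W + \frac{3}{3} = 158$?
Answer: $125$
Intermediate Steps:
$W = 157$ ($W = -1 + 158 = 157$)
$\left(-8\right) 4 + W = \left(-8\right) 4 + 157 = -32 + 157 = 125$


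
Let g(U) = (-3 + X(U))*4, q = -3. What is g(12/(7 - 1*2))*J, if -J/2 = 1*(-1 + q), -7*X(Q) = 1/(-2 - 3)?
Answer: -3328/35 ≈ -95.086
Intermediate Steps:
X(Q) = 1/35 (X(Q) = -1/(7*(-2 - 3)) = -⅐/(-5) = -⅐*(-⅕) = 1/35)
J = 8 (J = -2*(-1 - 3) = -2*(-4) = 8)
g(U) = -416/35 (g(U) = (-3 + 1/35)*4 = -104/35*4 = -416/35)
g(12/(7 - 1*2))*J = -416/35*8 = -3328/35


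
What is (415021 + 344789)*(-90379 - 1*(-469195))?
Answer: 287828184960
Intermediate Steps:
(415021 + 344789)*(-90379 - 1*(-469195)) = 759810*(-90379 + 469195) = 759810*378816 = 287828184960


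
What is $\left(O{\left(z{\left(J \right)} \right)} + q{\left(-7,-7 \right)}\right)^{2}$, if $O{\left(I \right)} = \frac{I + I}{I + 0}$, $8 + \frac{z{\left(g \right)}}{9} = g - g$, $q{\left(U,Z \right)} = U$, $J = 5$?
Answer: $25$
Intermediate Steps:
$z{\left(g \right)} = -72$ ($z{\left(g \right)} = -72 + 9 \left(g - g\right) = -72 + 9 \cdot 0 = -72 + 0 = -72$)
$O{\left(I \right)} = 2$ ($O{\left(I \right)} = \frac{2 I}{I} = 2$)
$\left(O{\left(z{\left(J \right)} \right)} + q{\left(-7,-7 \right)}\right)^{2} = \left(2 - 7\right)^{2} = \left(-5\right)^{2} = 25$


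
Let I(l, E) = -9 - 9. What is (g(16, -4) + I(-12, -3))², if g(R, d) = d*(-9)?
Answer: 324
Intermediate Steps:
I(l, E) = -18
g(R, d) = -9*d
(g(16, -4) + I(-12, -3))² = (-9*(-4) - 18)² = (36 - 18)² = 18² = 324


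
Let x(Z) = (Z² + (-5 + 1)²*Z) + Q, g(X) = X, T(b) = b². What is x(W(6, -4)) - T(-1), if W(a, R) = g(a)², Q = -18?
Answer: 1853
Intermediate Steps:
W(a, R) = a²
x(Z) = -18 + Z² + 16*Z (x(Z) = (Z² + (-5 + 1)²*Z) - 18 = (Z² + (-4)²*Z) - 18 = (Z² + 16*Z) - 18 = -18 + Z² + 16*Z)
x(W(6, -4)) - T(-1) = (-18 + (6²)² + 16*6²) - 1*(-1)² = (-18 + 36² + 16*36) - 1*1 = (-18 + 1296 + 576) - 1 = 1854 - 1 = 1853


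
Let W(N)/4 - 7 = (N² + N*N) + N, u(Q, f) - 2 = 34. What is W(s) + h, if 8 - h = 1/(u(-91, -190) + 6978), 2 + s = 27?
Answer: 36023903/7014 ≈ 5136.0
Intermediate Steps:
s = 25 (s = -2 + 27 = 25)
u(Q, f) = 36 (u(Q, f) = 2 + 34 = 36)
W(N) = 28 + 4*N + 8*N² (W(N) = 28 + 4*((N² + N*N) + N) = 28 + 4*((N² + N²) + N) = 28 + 4*(2*N² + N) = 28 + 4*(N + 2*N²) = 28 + (4*N + 8*N²) = 28 + 4*N + 8*N²)
h = 56111/7014 (h = 8 - 1/(36 + 6978) = 8 - 1/7014 = 56111/7014 ≈ 7.9999)
W(s) + h = (28 + 4*25 + 8*25²) + 56111/7014 = (28 + 100 + 8*625) + 56111/7014 = (28 + 100 + 5000) + 56111/7014 = 5128 + 56111/7014 = 36023903/7014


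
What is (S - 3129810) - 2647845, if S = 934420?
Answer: -4843235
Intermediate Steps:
(S - 3129810) - 2647845 = (934420 - 3129810) - 2647845 = -2195390 - 2647845 = -4843235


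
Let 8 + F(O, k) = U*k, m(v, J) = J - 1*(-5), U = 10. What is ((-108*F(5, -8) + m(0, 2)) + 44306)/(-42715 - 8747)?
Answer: -17939/17154 ≈ -1.0458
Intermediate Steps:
m(v, J) = 5 + J (m(v, J) = J + 5 = 5 + J)
F(O, k) = -8 + 10*k
((-108*F(5, -8) + m(0, 2)) + 44306)/(-42715 - 8747) = ((-108*(-8 + 10*(-8)) + (5 + 2)) + 44306)/(-42715 - 8747) = ((-108*(-8 - 80) + 7) + 44306)/(-51462) = ((-108*(-88) + 7) + 44306)*(-1/51462) = ((9504 + 7) + 44306)*(-1/51462) = (9511 + 44306)*(-1/51462) = 53817*(-1/51462) = -17939/17154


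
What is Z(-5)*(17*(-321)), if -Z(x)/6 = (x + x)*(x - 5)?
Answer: 3274200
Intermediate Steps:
Z(x) = -12*x*(-5 + x) (Z(x) = -6*(x + x)*(x - 5) = -6*2*x*(-5 + x) = -12*x*(-5 + x))
Z(-5)*(17*(-321)) = (12*(-5)*(5 - 1*(-5)))*(17*(-321)) = (12*(-5)*(5 + 5))*(-5457) = (12*(-5)*10)*(-5457) = -600*(-5457) = 3274200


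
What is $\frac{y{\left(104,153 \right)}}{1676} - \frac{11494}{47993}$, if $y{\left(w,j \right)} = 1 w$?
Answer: $- \frac{3568168}{20109067} \approx -0.17744$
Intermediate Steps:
$y{\left(w,j \right)} = w$
$\frac{y{\left(104,153 \right)}}{1676} - \frac{11494}{47993} = \frac{104}{1676} - \frac{11494}{47993} = 104 \cdot \frac{1}{1676} - \frac{11494}{47993} = \frac{26}{419} - \frac{11494}{47993} = - \frac{3568168}{20109067}$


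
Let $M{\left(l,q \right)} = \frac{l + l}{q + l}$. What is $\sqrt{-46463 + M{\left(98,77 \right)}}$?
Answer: $\frac{i \sqrt{1161547}}{5} \approx 215.55 i$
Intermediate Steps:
$M{\left(l,q \right)} = \frac{2 l}{l + q}$
$\sqrt{-46463 + M{\left(98,77 \right)}} = \sqrt{-46463 + 2 \cdot 98 \frac{1}{98 + 77}} = \sqrt{-46463 + 2 \cdot 98 \cdot \frac{1}{175}} = \sqrt{-46463 + \frac{28}{25}} = \sqrt{- \frac{1161547}{25}} = \frac{i \sqrt{1161547}}{5}$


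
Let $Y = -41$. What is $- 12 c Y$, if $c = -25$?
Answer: $-12300$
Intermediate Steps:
$- 12 c Y = \left(-12\right) \left(-25\right) \left(-41\right) = 300 \left(-41\right) = -12300$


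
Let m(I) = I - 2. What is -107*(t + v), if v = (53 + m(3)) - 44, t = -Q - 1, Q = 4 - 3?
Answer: -856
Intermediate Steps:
Q = 1
m(I) = -2 + I
t = -2 (t = -1*1 - 1 = -1 - 1 = -2)
v = 10 (v = (53 + (-2 + 3)) - 44 = (53 + 1) - 44 = 54 - 44 = 10)
-107*(t + v) = -107*(-2 + 10) = -107*8 = -856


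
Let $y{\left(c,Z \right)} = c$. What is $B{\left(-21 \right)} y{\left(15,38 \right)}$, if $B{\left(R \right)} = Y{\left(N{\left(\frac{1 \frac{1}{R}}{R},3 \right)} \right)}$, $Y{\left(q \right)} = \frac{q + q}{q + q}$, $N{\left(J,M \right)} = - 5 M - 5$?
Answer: $15$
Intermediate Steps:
$N{\left(J,M \right)} = -5 - 5 M$
$Y{\left(q \right)} = 1$ ($Y{\left(q \right)} = \frac{2 q}{2 q} = 2 q \frac{1}{2 q} = 1$)
$B{\left(R \right)} = 1$
$B{\left(-21 \right)} y{\left(15,38 \right)} = 1 \cdot 15 = 15$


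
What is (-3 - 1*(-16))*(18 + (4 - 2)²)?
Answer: 286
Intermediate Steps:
(-3 - 1*(-16))*(18 + (4 - 2)²) = (-3 + 16)*(18 + 2²) = 13*(18 + 4) = 13*22 = 286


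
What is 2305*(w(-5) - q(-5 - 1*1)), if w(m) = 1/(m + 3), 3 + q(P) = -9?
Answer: 53015/2 ≈ 26508.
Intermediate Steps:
q(P) = -12 (q(P) = -3 - 9 = -12)
w(m) = 1/(3 + m)
2305*(w(-5) - q(-5 - 1*1)) = 2305*(1/(3 - 5) - 1*(-12)) = 2305*(1/(-2) + 12) = 2305*(-½ + 12) = 2305*(23/2) = 53015/2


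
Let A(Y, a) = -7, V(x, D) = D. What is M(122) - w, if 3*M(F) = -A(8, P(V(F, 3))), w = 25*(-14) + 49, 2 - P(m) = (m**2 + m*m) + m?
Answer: 910/3 ≈ 303.33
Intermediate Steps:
P(m) = 2 - m - 2*m**2 (P(m) = 2 - ((m**2 + m*m) + m) = 2 - ((m**2 + m**2) + m) = 2 - (2*m**2 + m) = 2 - (m + 2*m**2) = 2 + (-m - 2*m**2) = 2 - m - 2*m**2)
w = -301 (w = -350 + 49 = -301)
M(F) = 7/3 (M(F) = (-1*(-7))/3 = (1/3)*7 = 7/3)
M(122) - w = 7/3 - 1*(-301) = 7/3 + 301 = 910/3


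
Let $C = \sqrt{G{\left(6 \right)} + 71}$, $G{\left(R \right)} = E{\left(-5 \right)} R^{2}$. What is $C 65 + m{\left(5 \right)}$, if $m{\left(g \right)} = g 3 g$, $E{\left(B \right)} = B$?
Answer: $75 + 65 i \sqrt{109} \approx 75.0 + 678.62 i$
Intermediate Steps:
$m{\left(g \right)} = 3 g^{2}$
$G{\left(R \right)} = - 5 R^{2}$
$C = i \sqrt{109}$ ($C = \sqrt{- 5 \cdot 6^{2} + 71} = \sqrt{\left(-5\right) 36 + 71} = \sqrt{-180 + 71} = \sqrt{-109} = i \sqrt{109} \approx 10.44 i$)
$C 65 + m{\left(5 \right)} = i \sqrt{109} \cdot 65 + 3 \cdot 5^{2} = 65 i \sqrt{109} + 3 \cdot 25 = 65 i \sqrt{109} + 75 = 75 + 65 i \sqrt{109}$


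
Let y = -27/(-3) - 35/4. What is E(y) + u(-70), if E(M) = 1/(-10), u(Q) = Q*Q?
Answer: 48999/10 ≈ 4899.9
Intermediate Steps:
u(Q) = Q²
y = ¼ (y = -27*(-⅓) - 35*¼ = 9 - 35/4 = ¼ ≈ 0.25000)
E(M) = -⅒
E(y) + u(-70) = -⅒ + (-70)² = -⅒ + 4900 = 48999/10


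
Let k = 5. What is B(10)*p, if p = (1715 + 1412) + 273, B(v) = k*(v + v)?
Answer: 340000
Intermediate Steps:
B(v) = 10*v (B(v) = 5*(v + v) = 5*(2*v) = 10*v)
p = 3400 (p = 3127 + 273 = 3400)
B(10)*p = (10*10)*3400 = 100*3400 = 340000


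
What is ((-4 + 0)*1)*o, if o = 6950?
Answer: -27800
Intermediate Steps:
((-4 + 0)*1)*o = ((-4 + 0)*1)*6950 = -4*1*6950 = -4*6950 = -27800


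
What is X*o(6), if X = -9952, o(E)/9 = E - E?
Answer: 0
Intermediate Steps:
o(E) = 0 (o(E) = 9*(E - E) = 9*0 = 0)
X*o(6) = -9952*0 = 0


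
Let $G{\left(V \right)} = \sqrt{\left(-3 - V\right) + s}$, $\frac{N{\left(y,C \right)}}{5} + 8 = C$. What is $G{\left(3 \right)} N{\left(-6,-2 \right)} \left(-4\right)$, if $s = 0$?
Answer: $200 i \sqrt{6} \approx 489.9 i$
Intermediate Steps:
$N{\left(y,C \right)} = -40 + 5 C$
$G{\left(V \right)} = \sqrt{-3 - V}$ ($G{\left(V \right)} = \sqrt{\left(-3 - V\right) + 0} = \sqrt{-3 - V}$)
$G{\left(3 \right)} N{\left(-6,-2 \right)} \left(-4\right) = \sqrt{-3 - 3} \left(-40 + 5 \left(-2\right)\right) \left(-4\right) = \sqrt{-3 - 3} \left(-40 - 10\right) \left(-4\right) = \sqrt{-6} \left(-50\right) \left(-4\right) = i \sqrt{6} \left(-50\right) \left(-4\right) = - 50 i \sqrt{6} \left(-4\right) = 200 i \sqrt{6}$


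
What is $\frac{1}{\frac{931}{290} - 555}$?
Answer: $- \frac{290}{160019} \approx -0.0018123$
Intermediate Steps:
$\frac{1}{\frac{931}{290} - 555} = \frac{1}{- \frac{160019}{290}} = - \frac{290}{160019}$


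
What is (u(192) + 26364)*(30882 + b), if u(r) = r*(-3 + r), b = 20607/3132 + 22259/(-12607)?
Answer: 2122457760560003/1096809 ≈ 1.9351e+9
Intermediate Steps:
b = 63359087/13161708 (b = 20607*(1/3132) + 22259*(-1/12607) = 6869/1044 - 22259/12607 = 63359087/13161708 ≈ 4.8139)
(u(192) + 26364)*(30882 + b) = (192*(-3 + 192) + 26364)*(30882 + 63359087/13161708) = (192*189 + 26364)*(406523225543/13161708) = (36288 + 26364)*(406523225543/13161708) = 62652*(406523225543/13161708) = 2122457760560003/1096809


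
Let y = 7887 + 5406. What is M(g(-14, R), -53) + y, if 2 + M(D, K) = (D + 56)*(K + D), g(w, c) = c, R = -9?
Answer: 10377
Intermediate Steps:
M(D, K) = -2 + (56 + D)*(D + K) (M(D, K) = -2 + (D + 56)*(K + D) = -2 + (56 + D)*(D + K))
y = 13293
M(g(-14, R), -53) + y = (-2 + (-9)² + 56*(-9) + 56*(-53) - 9*(-53)) + 13293 = (-2 + 81 - 504 - 2968 + 477) + 13293 = -2916 + 13293 = 10377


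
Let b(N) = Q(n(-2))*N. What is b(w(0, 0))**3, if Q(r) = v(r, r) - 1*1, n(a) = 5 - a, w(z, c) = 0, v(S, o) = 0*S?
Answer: 0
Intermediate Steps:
v(S, o) = 0
Q(r) = -1 (Q(r) = 0 - 1*1 = 0 - 1 = -1)
b(N) = -N
b(w(0, 0))**3 = (-1*0)**3 = 0**3 = 0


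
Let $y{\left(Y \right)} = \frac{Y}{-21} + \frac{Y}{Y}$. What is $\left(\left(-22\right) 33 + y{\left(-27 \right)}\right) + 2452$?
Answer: $\frac{12098}{7} \approx 1728.3$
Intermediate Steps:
$y{\left(Y \right)} = 1 - \frac{Y}{21}$ ($y{\left(Y \right)} = Y \left(- \frac{1}{21}\right) + 1 = - \frac{Y}{21} + 1 = 1 - \frac{Y}{21}$)
$\left(\left(-22\right) 33 + y{\left(-27 \right)}\right) + 2452 = \left(\left(-22\right) 33 + \left(1 - - \frac{9}{7}\right)\right) + 2452 = \left(-726 + \left(1 + \frac{9}{7}\right)\right) + 2452 = \left(-726 + \frac{16}{7}\right) + 2452 = - \frac{5066}{7} + 2452 = \frac{12098}{7}$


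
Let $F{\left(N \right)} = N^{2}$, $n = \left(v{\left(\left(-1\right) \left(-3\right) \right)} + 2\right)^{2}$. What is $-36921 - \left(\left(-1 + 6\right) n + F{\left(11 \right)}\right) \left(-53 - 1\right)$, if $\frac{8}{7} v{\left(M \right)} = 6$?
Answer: $- \frac{129561}{8} \approx -16195.0$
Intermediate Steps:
$v{\left(M \right)} = \frac{21}{4}$ ($v{\left(M \right)} = \frac{7}{8} \cdot 6 = \frac{21}{4}$)
$n = \frac{841}{16}$ ($n = \left(\frac{21}{4} + 2\right)^{2} = \left(\frac{29}{4}\right)^{2} = \frac{841}{16} \approx 52.563$)
$-36921 - \left(\left(-1 + 6\right) n + F{\left(11 \right)}\right) \left(-53 - 1\right) = -36921 - \left(\left(-1 + 6\right) \frac{841}{16} + 11^{2}\right) \left(-53 - 1\right) = -36921 - \left(5 \cdot \frac{841}{16} + 121\right) \left(-54\right) = -36921 - \left(\frac{4205}{16} + 121\right) \left(-54\right) = -36921 - \frac{6141}{16} \left(-54\right) = -36921 - - \frac{165807}{8} = -36921 + \frac{165807}{8} = - \frac{129561}{8}$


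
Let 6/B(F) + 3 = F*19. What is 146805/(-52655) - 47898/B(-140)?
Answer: 223875645738/10531 ≈ 2.1259e+7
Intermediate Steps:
B(F) = 6/(-3 + 19*F) (B(F) = 6/(-3 + F*19) = 6/(-3 + 19*F))
146805/(-52655) - 47898/B(-140) = 146805/(-52655) - 47898/(6/(-3 + 19*(-140))) = 146805*(-1/52655) - 47898/(6/(-3 - 2660)) = -29361/10531 - 47898/(6/(-2663)) = -29361/10531 - 47898/(6*(-1/2663)) = -29361/10531 - 47898/(-6/2663) = -29361/10531 - 47898*(-2663/6) = -29361/10531 + 21258729 = 223875645738/10531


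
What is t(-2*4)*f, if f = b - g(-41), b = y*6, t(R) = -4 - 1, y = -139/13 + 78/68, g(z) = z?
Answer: 17980/221 ≈ 81.357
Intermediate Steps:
y = -4219/442 (y = -139*1/13 + 78*(1/68) = -139/13 + 39/34 = -4219/442 ≈ -9.5452)
t(R) = -5
b = -12657/221 (b = -4219/442*6 = -12657/221 ≈ -57.271)
f = -3596/221 (f = -12657/221 - 1*(-41) = -12657/221 + 41 = -3596/221 ≈ -16.271)
t(-2*4)*f = -5*(-3596/221) = 17980/221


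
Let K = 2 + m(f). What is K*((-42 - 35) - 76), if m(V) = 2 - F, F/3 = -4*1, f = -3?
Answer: -2448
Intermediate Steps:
F = -12 (F = 3*(-4*1) = 3*(-4) = -12)
m(V) = 14 (m(V) = 2 - 1*(-12) = 2 + 12 = 14)
K = 16 (K = 2 + 14 = 16)
K*((-42 - 35) - 76) = 16*((-42 - 35) - 76) = 16*(-77 - 76) = 16*(-153) = -2448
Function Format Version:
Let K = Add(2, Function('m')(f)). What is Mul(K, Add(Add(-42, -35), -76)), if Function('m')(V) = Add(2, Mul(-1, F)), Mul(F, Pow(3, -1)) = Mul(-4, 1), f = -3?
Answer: -2448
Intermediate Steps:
F = -12 (F = Mul(3, Mul(-4, 1)) = Mul(3, -4) = -12)
Function('m')(V) = 14 (Function('m')(V) = Add(2, Mul(-1, -12)) = Add(2, 12) = 14)
K = 16 (K = Add(2, 14) = 16)
Mul(K, Add(Add(-42, -35), -76)) = Mul(16, Add(Add(-42, -35), -76)) = Mul(16, Add(-77, -76)) = Mul(16, -153) = -2448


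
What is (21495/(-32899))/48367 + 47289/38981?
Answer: 75246645249042/62027578094273 ≈ 1.2131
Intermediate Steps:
(21495/(-32899))/48367 + 47289/38981 = (21495*(-1/32899))*(1/48367) + 47289*(1/38981) = -21495/32899*1/48367 + 47289/38981 = -21495/1591225933 + 47289/38981 = 75246645249042/62027578094273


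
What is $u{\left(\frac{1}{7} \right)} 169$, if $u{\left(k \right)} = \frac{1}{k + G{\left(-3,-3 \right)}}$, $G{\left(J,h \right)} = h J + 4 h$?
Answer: $- \frac{1183}{20} \approx -59.15$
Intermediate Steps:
$G{\left(J,h \right)} = 4 h + J h$ ($G{\left(J,h \right)} = J h + 4 h = 4 h + J h$)
$u{\left(k \right)} = \frac{1}{-3 + k}$ ($u{\left(k \right)} = \frac{1}{k - 3 \left(4 - 3\right)} = \frac{1}{k - 3} = \frac{1}{-3 + k}$)
$u{\left(\frac{1}{7} \right)} 169 = \frac{1}{-3 + \frac{1}{7}} \cdot 169 = \frac{1}{- \frac{20}{7}} \cdot 169 = \left(- \frac{7}{20}\right) 169 = - \frac{1183}{20}$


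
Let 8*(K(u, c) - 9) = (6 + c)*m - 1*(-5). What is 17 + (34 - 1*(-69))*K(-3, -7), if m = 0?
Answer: 8067/8 ≈ 1008.4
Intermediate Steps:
K(u, c) = 77/8 (K(u, c) = 9 + ((6 + c)*0 - 1*(-5))/8 = 9 + (0 + 5)/8 = 9 + (⅛)*5 = 9 + 5/8 = 77/8)
17 + (34 - 1*(-69))*K(-3, -7) = 17 + (34 - 1*(-69))*(77/8) = 17 + (34 + 69)*(77/8) = 17 + 103*(77/8) = 17 + 7931/8 = 8067/8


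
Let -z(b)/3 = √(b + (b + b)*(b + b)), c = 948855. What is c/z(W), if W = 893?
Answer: -316285*√354521/1063563 ≈ -177.07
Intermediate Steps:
z(b) = -3*√(b + 4*b²) (z(b) = -3*√(b + (b + b)*(b + b)) = -3*√(b + (2*b)*(2*b)) = -3*√(b + 4*b²))
c/z(W) = 948855/((-3*√893*√(1 + 4*893))) = 948855/((-3*√893*√(1 + 3572))) = 948855/((-3*3*√354521)) = 948855/((-9*√354521)) = 948855*(-√354521/3190689) = -316285*√354521/1063563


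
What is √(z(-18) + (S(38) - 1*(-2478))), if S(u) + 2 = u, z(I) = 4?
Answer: √2518 ≈ 50.180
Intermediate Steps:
S(u) = -2 + u
√(z(-18) + (S(38) - 1*(-2478))) = √(4 + ((-2 + 38) - 1*(-2478))) = √(4 + (36 + 2478)) = √(4 + 2514) = √2518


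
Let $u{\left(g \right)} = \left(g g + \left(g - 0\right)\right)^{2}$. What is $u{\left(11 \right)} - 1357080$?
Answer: $-1339656$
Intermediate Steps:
$u{\left(g \right)} = \left(g + g^{2}\right)^{2}$ ($u{\left(g \right)} = \left(g^{2} + \left(g + 0\right)\right)^{2} = \left(g^{2} + g\right)^{2} = \left(g + g^{2}\right)^{2}$)
$u{\left(11 \right)} - 1357080 = 11^{2} \left(1 + 11\right)^{2} - 1357080 = 121 \cdot 12^{2} - 1357080 = 121 \cdot 144 - 1357080 = 17424 - 1357080 = -1339656$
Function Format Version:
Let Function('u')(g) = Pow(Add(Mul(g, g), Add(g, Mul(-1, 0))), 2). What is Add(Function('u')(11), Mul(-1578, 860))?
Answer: -1339656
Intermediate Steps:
Function('u')(g) = Pow(Add(g, Pow(g, 2)), 2) (Function('u')(g) = Pow(Add(Pow(g, 2), Add(g, 0)), 2) = Pow(Add(Pow(g, 2), g), 2) = Pow(Add(g, Pow(g, 2)), 2))
Add(Function('u')(11), Mul(-1578, 860)) = Add(Mul(Pow(11, 2), Pow(Add(1, 11), 2)), Mul(-1578, 860)) = Add(Mul(121, Pow(12, 2)), -1357080) = Add(Mul(121, 144), -1357080) = Add(17424, -1357080) = -1339656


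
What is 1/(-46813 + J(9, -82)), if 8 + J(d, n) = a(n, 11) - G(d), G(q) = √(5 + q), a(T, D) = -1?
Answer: -23411/1096149835 + √14/2192299670 ≈ -2.1356e-5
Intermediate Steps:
J(d, n) = -9 - √(5 + d) (J(d, n) = -8 + (-1 - √(5 + d)) = -9 - √(5 + d))
1/(-46813 + J(9, -82)) = 1/(-46813 + (-9 - √(5 + 9))) = 1/(-46813 + (-9 - √14)) = 1/(-46822 - √14)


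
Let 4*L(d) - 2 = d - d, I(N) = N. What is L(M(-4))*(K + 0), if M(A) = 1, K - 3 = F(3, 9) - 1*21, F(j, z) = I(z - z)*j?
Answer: -9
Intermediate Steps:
F(j, z) = 0 (F(j, z) = (z - z)*j = 0*j = 0)
K = -18 (K = 3 + (0 - 1*21) = 3 + (0 - 21) = 3 - 21 = -18)
L(d) = ½ (L(d) = ½ + (d - d)/4 = ½ + (¼)*0 = ½ + 0 = ½)
L(M(-4))*(K + 0) = (-18 + 0)/2 = (½)*(-18) = -9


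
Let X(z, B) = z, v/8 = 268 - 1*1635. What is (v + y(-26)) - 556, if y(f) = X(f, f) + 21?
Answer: -11497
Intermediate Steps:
v = -10936 (v = 8*(268 - 1*1635) = 8*(268 - 1635) = 8*(-1367) = -10936)
y(f) = 21 + f (y(f) = f + 21 = 21 + f)
(v + y(-26)) - 556 = (-10936 + (21 - 26)) - 556 = (-10936 - 5) - 556 = -10941 - 556 = -11497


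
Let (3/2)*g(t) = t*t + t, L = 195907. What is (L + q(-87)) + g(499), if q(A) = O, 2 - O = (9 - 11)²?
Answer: 1086715/3 ≈ 3.6224e+5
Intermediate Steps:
O = -2 (O = 2 - (9 - 11)² = 2 - 1*(-2)² = 2 - 1*4 = 2 - 4 = -2)
g(t) = 2*t/3 + 2*t²/3 (g(t) = 2*(t*t + t)/3 = 2*(t² + t)/3 = 2*(t + t²)/3 = 2*t/3 + 2*t²/3)
q(A) = -2
(L + q(-87)) + g(499) = (195907 - 2) + (⅔)*499*(1 + 499) = 195905 + (⅔)*499*500 = 195905 + 499000/3 = 1086715/3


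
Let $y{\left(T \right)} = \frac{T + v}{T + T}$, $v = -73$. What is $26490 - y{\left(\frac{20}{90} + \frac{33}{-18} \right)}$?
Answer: $\frac{1535077}{58} \approx 26467.0$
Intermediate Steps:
$y{\left(T \right)} = \frac{-73 + T}{2 T}$ ($y{\left(T \right)} = \frac{T - 73}{T + T} = \frac{-73 + T}{2 T}$)
$26490 - y{\left(\frac{20}{90} + \frac{33}{-18} \right)} = 26490 - \frac{-73 + \left(\frac{20}{90} + \frac{33}{-18}\right)}{2 \left(\frac{20}{90} + \frac{33}{-18}\right)} = 26490 - \frac{-73 + \left(20 \cdot \frac{1}{90} + 33 \left(- \frac{1}{18}\right)\right)}{2 \left(20 \cdot \frac{1}{90} + 33 \left(- \frac{1}{18}\right)\right)} = 26490 - \frac{-73 + \left(\frac{2}{9} - \frac{11}{6}\right)}{2 \left(\frac{2}{9} - \frac{11}{6}\right)} = 26490 - \frac{-73 - \frac{29}{18}}{2 \left(- \frac{29}{18}\right)} = 26490 - \frac{1}{2} \left(- \frac{18}{29}\right) \left(- \frac{1343}{18}\right) = 26490 - \frac{1343}{58} = \frac{1535077}{58}$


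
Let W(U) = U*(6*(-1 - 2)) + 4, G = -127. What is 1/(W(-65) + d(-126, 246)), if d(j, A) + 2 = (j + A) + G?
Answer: 1/1165 ≈ 0.00085837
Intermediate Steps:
d(j, A) = -129 + A + j (d(j, A) = -2 + ((j + A) - 127) = -2 + ((A + j) - 127) = -2 + (-127 + A + j) = -129 + A + j)
W(U) = 4 - 18*U (W(U) = U*(6*(-3)) + 4 = U*(-18) + 4 = -18*U + 4 = 4 - 18*U)
1/(W(-65) + d(-126, 246)) = 1/((4 - 18*(-65)) + (-129 + 246 - 126)) = 1/((4 + 1170) - 9) = 1/(1174 - 9) = 1/1165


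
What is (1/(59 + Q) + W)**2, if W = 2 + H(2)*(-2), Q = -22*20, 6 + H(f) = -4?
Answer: 70241161/145161 ≈ 483.88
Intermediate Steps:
H(f) = -10 (H(f) = -6 - 4 = -10)
Q = -440
W = 22 (W = 2 - 10*(-2) = 2 + 20 = 22)
(1/(59 + Q) + W)**2 = (1/(59 - 440) + 22)**2 = (1/(-381) + 22)**2 = (-1/381 + 22)**2 = (8381/381)**2 = 70241161/145161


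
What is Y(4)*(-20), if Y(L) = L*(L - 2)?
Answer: -160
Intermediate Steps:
Y(L) = L*(-2 + L)
Y(4)*(-20) = (4*(-2 + 4))*(-20) = (4*2)*(-20) = 8*(-20) = -160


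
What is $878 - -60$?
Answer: $938$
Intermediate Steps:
$878 - -60 = 878 + 60 = 938$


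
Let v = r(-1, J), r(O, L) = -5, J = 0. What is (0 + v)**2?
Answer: 25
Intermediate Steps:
v = -5
(0 + v)**2 = (0 - 5)**2 = (-5)**2 = 25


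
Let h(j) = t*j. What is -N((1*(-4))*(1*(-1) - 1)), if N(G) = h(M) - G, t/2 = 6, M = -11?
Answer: 140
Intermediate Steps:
t = 12 (t = 2*6 = 12)
h(j) = 12*j
N(G) = -132 - G (N(G) = 12*(-11) - G = -132 - G)
-N((1*(-4))*(1*(-1) - 1)) = -(-132 - 1*(-4)*(1*(-1) - 1)) = -(-132 - (-4)*(-1 - 1)) = -(-132 - (-4)*(-2)) = -(-132 - 1*8) = -(-132 - 8) = -1*(-140) = 140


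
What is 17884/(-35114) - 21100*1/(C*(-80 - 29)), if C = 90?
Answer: 28273168/17223417 ≈ 1.6416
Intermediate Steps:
17884/(-35114) - 21100*1/(C*(-80 - 29)) = 17884/(-35114) - 21100*1/(90*(-80 - 29)) = 17884*(-1/35114) - 21100/((-109*90)) = -8942/17557 - 21100/(-9810) = -8942/17557 - 21100*(-1/9810) = -8942/17557 + 2110/981 = 28273168/17223417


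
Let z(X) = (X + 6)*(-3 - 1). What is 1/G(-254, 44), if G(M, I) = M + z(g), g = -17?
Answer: -1/210 ≈ -0.0047619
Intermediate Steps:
z(X) = -24 - 4*X (z(X) = (6 + X)*(-4) = -24 - 4*X)
G(M, I) = 44 + M (G(M, I) = M + (-24 - 4*(-17)) = M + (-24 + 68) = M + 44 = 44 + M)
1/G(-254, 44) = 1/(44 - 254) = 1/(-210) = -1/210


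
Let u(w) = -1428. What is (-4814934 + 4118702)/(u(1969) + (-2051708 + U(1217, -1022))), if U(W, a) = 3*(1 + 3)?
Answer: 174058/513281 ≈ 0.33911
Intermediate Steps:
U(W, a) = 12 (U(W, a) = 3*4 = 12)
(-4814934 + 4118702)/(u(1969) + (-2051708 + U(1217, -1022))) = (-4814934 + 4118702)/(-1428 + (-2051708 + 12)) = -696232/(-1428 - 2051696) = -696232/(-2053124) = -696232*(-1/2053124) = 174058/513281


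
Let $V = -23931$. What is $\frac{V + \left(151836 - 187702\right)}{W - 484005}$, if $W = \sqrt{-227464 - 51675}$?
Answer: $\frac{28942046985}{234261119164} + \frac{59797 i \sqrt{279139}}{234261119164} \approx 0.12355 + 0.00013486 i$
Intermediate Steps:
$W = i \sqrt{279139}$ ($W = \sqrt{-279139} = i \sqrt{279139} \approx 528.34 i$)
$\frac{V + \left(151836 - 187702\right)}{W - 484005} = \frac{-23931 + \left(151836 - 187702\right)}{i \sqrt{279139} - 484005} = \frac{-23931 - 35866}{-484005 + i \sqrt{279139}} = - \frac{59797}{-484005 + i \sqrt{279139}}$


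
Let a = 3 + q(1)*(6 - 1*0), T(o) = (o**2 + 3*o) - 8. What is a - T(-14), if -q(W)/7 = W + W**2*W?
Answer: -227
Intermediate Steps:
T(o) = -8 + o**2 + 3*o
q(W) = -7*W - 7*W**3 (q(W) = -7*(W + W**2*W) = -7*(W + W**3) = -7*W - 7*W**3)
a = -81 (a = 3 + (-7*1*(1 + 1**2))*(6 - 1*0) = 3 + (-7*1*(1 + 1))*(6 + 0) = 3 - 7*1*2*6 = 3 - 14*6 = 3 - 84 = -81)
a - T(-14) = -81 - (-8 + (-14)**2 + 3*(-14)) = -81 - (-8 + 196 - 42) = -81 - 1*146 = -81 - 146 = -227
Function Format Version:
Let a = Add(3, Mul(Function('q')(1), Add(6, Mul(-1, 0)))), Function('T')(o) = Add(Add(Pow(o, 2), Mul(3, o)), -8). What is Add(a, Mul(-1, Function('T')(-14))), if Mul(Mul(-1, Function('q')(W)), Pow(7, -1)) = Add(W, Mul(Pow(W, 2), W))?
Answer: -227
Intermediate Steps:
Function('T')(o) = Add(-8, Pow(o, 2), Mul(3, o))
Function('q')(W) = Add(Mul(-7, W), Mul(-7, Pow(W, 3))) (Function('q')(W) = Mul(-7, Add(W, Mul(Pow(W, 2), W))) = Mul(-7, Add(W, Pow(W, 3))) = Add(Mul(-7, W), Mul(-7, Pow(W, 3))))
a = -81 (a = Add(3, Mul(Mul(-7, 1, Add(1, Pow(1, 2))), Add(6, Mul(-1, 0)))) = Add(3, Mul(Mul(-7, 1, Add(1, 1)), Add(6, 0))) = Add(3, Mul(Mul(-7, 1, 2), 6)) = Add(3, Mul(-14, 6)) = Add(3, -84) = -81)
Add(a, Mul(-1, Function('T')(-14))) = Add(-81, Mul(-1, Add(-8, Pow(-14, 2), Mul(3, -14)))) = Add(-81, Mul(-1, Add(-8, 196, -42))) = Add(-81, Mul(-1, 146)) = Add(-81, -146) = -227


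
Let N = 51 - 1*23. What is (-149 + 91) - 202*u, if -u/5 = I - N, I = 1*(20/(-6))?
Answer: -95114/3 ≈ -31705.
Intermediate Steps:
N = 28 (N = 51 - 23 = 28)
I = -10/3 (I = 1*(20*(-1/6)) = 1*(-10/3) = -10/3 ≈ -3.3333)
u = 470/3 (u = -5*(-10/3 - 1*28) = -5*(-10/3 - 28) = -5*(-94/3) = 470/3 ≈ 156.67)
(-149 + 91) - 202*u = (-149 + 91) - 202*470/3 = -58 - 94940/3 = -95114/3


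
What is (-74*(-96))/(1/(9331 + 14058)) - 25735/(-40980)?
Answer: 1361810122523/8196 ≈ 1.6616e+8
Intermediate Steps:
(-74*(-96))/(1/(9331 + 14058)) - 25735/(-40980) = 7104/(1/23389) - 25735*(-1/40980) = 7104/(1/23389) + 5147/8196 = 7104*23389 + 5147/8196 = 166155456 + 5147/8196 = 1361810122523/8196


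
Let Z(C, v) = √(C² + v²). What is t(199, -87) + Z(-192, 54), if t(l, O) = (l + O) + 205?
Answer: 317 + 6*√1105 ≈ 516.45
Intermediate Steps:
t(l, O) = 205 + O + l (t(l, O) = (O + l) + 205 = 205 + O + l)
t(199, -87) + Z(-192, 54) = (205 - 87 + 199) + √((-192)² + 54²) = 317 + √(36864 + 2916) = 317 + √39780 = 317 + 6*√1105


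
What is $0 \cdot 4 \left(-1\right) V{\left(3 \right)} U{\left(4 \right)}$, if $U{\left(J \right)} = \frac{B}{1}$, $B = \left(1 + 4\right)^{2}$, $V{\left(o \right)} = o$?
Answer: $0$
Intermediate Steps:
$B = 25$ ($B = 5^{2} = 25$)
$U{\left(J \right)} = 25$ ($U{\left(J \right)} = \frac{25}{1} = 25 \cdot 1 = 25$)
$0 \cdot 4 \left(-1\right) V{\left(3 \right)} U{\left(4 \right)} = 0 \cdot 4 \left(-1\right) 3 \cdot 25 = 0 \left(-4\right) 3 \cdot 25 = 0 \cdot 3 \cdot 25 = 0 \cdot 25 = 0$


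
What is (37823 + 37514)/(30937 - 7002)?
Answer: 75337/23935 ≈ 3.1476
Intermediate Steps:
(37823 + 37514)/(30937 - 7002) = 75337/23935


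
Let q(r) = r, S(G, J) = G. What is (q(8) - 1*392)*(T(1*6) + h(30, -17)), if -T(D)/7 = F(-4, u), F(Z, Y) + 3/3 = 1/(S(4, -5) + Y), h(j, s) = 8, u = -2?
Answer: -4416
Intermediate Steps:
F(Z, Y) = -1 + 1/(4 + Y)
T(D) = 7/2 (T(D) = -7*(-3 - 1*(-2))/(4 - 2) = -7*(-3 + 2)/2 = -7*(-1)/2 = -7*(-1/2) = 7/2)
(q(8) - 1*392)*(T(1*6) + h(30, -17)) = (8 - 1*392)*(7/2 + 8) = (8 - 392)*(23/2) = -384*23/2 = -4416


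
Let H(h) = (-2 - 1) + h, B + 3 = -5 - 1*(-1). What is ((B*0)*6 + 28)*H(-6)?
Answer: -252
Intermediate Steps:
B = -7 (B = -3 + (-5 - 1*(-1)) = -3 + (-5 + 1) = -3 - 4 = -7)
H(h) = -3 + h
((B*0)*6 + 28)*H(-6) = (-7*0*6 + 28)*(-3 - 6) = (0*6 + 28)*(-9) = (0 + 28)*(-9) = 28*(-9) = -252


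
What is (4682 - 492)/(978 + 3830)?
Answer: 2095/2404 ≈ 0.87146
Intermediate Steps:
(4682 - 492)/(978 + 3830) = 4190/4808 = 4190*(1/4808) = 2095/2404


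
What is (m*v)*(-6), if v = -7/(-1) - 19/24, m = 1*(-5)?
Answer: 745/4 ≈ 186.25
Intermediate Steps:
m = -5
v = 149/24 (v = -7*(-1) - 19*1/24 = 7 - 19/24 = 149/24 ≈ 6.2083)
(m*v)*(-6) = -5*149/24*(-6) = -745/24*(-6) = 745/4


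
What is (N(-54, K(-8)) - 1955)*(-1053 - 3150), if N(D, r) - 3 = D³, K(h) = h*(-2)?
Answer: 670025448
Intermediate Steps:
K(h) = -2*h
N(D, r) = 3 + D³
(N(-54, K(-8)) - 1955)*(-1053 - 3150) = ((3 + (-54)³) - 1955)*(-1053 - 3150) = ((3 - 157464) - 1955)*(-4203) = (-157461 - 1955)*(-4203) = -159416*(-4203) = 670025448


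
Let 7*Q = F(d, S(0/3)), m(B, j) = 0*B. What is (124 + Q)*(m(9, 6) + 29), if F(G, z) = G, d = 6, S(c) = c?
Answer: 25346/7 ≈ 3620.9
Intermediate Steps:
m(B, j) = 0
Q = 6/7 (Q = (⅐)*6 = 6/7 ≈ 0.85714)
(124 + Q)*(m(9, 6) + 29) = (124 + 6/7)*(0 + 29) = (874/7)*29 = 25346/7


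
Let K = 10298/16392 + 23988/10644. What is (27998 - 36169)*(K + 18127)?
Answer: -1076950531815241/7269852 ≈ -1.4814e+8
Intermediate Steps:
K = 20950967/7269852 (K = 10298*(1/16392) + 23988*(1/10644) = 5149/8196 + 1999/887 = 20950967/7269852 ≈ 2.8819)
(27998 - 36169)*(K + 18127) = (27998 - 36169)*(20950967/7269852 + 18127) = -8171*131801558171/7269852 = -1076950531815241/7269852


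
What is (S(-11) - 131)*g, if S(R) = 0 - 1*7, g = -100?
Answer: 13800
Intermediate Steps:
S(R) = -7 (S(R) = 0 - 7 = -7)
(S(-11) - 131)*g = (-7 - 131)*(-100) = -138*(-100) = 13800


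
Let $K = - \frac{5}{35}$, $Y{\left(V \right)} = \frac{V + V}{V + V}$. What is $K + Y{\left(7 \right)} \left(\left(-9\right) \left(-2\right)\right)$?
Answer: $\frac{125}{7} \approx 17.857$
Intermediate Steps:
$Y{\left(V \right)} = 1$ ($Y{\left(V \right)} = \frac{2 V}{2 V} = 2 V \frac{1}{2 V} = 1$)
$K = - \frac{1}{7}$ ($K = \left(-5\right) \frac{1}{35} = - \frac{1}{7} \approx -0.14286$)
$K + Y{\left(7 \right)} \left(\left(-9\right) \left(-2\right)\right) = - \frac{1}{7} + 1 \left(\left(-9\right) \left(-2\right)\right) = - \frac{1}{7} + 1 \cdot 18 = - \frac{1}{7} + 18 = \frac{125}{7}$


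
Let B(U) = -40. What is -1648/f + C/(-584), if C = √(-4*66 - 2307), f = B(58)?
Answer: 206/5 - I*√2571/584 ≈ 41.2 - 0.086824*I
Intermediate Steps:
f = -40
C = I*√2571 (C = √(-264 - 2307) = √(-2571) = I*√2571 ≈ 50.705*I)
-1648/f + C/(-584) = -1648/(-40) + (I*√2571)/(-584) = -1648*(-1/40) + (I*√2571)*(-1/584) = 206/5 - I*√2571/584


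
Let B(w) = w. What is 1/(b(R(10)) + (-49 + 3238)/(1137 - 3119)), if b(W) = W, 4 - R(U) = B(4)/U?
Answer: 9910/19731 ≈ 0.50226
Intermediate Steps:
R(U) = 4 - 4/U
1/(b(R(10)) + (-49 + 3238)/(1137 - 3119)) = 1/((4 - 4/10) + (-49 + 3238)/(1137 - 3119)) = 1/((4 - 4*1/10) + 3189/(-1982)) = 1/((4 - 2/5) + 3189*(-1/1982)) = 1/(18/5 - 3189/1982) = 1/(19731/9910) = 9910/19731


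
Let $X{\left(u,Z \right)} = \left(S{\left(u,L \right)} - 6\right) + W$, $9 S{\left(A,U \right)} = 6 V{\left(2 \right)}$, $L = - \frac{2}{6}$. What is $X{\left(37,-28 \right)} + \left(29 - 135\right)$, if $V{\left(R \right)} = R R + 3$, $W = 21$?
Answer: $- \frac{259}{3} \approx -86.333$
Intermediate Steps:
$L = - \frac{1}{3}$ ($L = \left(-2\right) \frac{1}{6} = - \frac{1}{3} \approx -0.33333$)
$V{\left(R \right)} = 3 + R^{2}$ ($V{\left(R \right)} = R^{2} + 3 = 3 + R^{2}$)
$S{\left(A,U \right)} = \frac{14}{3}$ ($S{\left(A,U \right)} = \frac{6 \left(3 + 2^{2}\right)}{9} = \frac{6 \left(3 + 4\right)}{9} = \frac{6 \cdot 7}{9} = \frac{1}{9} \cdot 42 = \frac{14}{3}$)
$X{\left(u,Z \right)} = \frac{59}{3}$ ($X{\left(u,Z \right)} = \left(\frac{14}{3} - 6\right) + 21 = - \frac{4}{3} + 21 = \frac{59}{3}$)
$X{\left(37,-28 \right)} + \left(29 - 135\right) = \frac{59}{3} + \left(29 - 135\right) = \frac{59}{3} - 106 = - \frac{259}{3}$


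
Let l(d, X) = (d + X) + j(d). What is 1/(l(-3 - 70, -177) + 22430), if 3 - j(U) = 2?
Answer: 1/22181 ≈ 4.5084e-5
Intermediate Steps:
j(U) = 1 (j(U) = 3 - 1*2 = 3 - 2 = 1)
l(d, X) = 1 + X + d (l(d, X) = (d + X) + 1 = (X + d) + 1 = 1 + X + d)
1/(l(-3 - 70, -177) + 22430) = 1/((1 - 177 + (-3 - 70)) + 22430) = 1/((1 - 177 - 73) + 22430) = 1/(-249 + 22430) = 1/22181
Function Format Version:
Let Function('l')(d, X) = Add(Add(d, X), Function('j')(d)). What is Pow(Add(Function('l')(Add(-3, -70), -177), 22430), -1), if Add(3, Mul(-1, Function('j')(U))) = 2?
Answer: Rational(1, 22181) ≈ 4.5084e-5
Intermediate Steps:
Function('j')(U) = 1 (Function('j')(U) = Add(3, Mul(-1, 2)) = Add(3, -2) = 1)
Function('l')(d, X) = Add(1, X, d) (Function('l')(d, X) = Add(Add(d, X), 1) = Add(Add(X, d), 1) = Add(1, X, d))
Pow(Add(Function('l')(Add(-3, -70), -177), 22430), -1) = Pow(Add(Add(1, -177, Add(-3, -70)), 22430), -1) = Pow(Add(Add(1, -177, -73), 22430), -1) = Pow(Add(-249, 22430), -1) = Pow(22181, -1) = Rational(1, 22181)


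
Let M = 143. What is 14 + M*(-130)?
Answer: -18576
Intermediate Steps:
14 + M*(-130) = 14 + 143*(-130) = 14 - 18590 = -18576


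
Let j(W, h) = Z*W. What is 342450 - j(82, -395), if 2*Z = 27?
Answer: 341343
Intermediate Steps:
Z = 27/2 (Z = (1/2)*27 = 27/2 ≈ 13.500)
j(W, h) = 27*W/2
342450 - j(82, -395) = 342450 - 27*82/2 = 342450 - 1*1107 = 342450 - 1107 = 341343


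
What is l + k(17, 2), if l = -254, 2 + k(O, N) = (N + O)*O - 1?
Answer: 66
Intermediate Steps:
k(O, N) = -3 + O*(N + O) (k(O, N) = -2 + ((N + O)*O - 1) = -2 + (O*(N + O) - 1) = -2 + (-1 + O*(N + O)) = -3 + O*(N + O))
l + k(17, 2) = -254 + (-3 + 17² + 2*17) = -254 + (-3 + 289 + 34) = -254 + 320 = 66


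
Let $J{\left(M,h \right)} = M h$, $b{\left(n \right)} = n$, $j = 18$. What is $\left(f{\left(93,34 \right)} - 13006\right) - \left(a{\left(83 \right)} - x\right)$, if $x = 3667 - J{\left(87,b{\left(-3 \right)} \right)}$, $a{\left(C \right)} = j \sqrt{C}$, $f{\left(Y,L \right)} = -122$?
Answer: $-9200 - 18 \sqrt{83} \approx -9364.0$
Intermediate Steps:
$a{\left(C \right)} = 18 \sqrt{C}$
$x = 3928$ ($x = 3667 - 87 \left(-3\right) = 3667 - -261 = 3667 + 261 = 3928$)
$\left(f{\left(93,34 \right)} - 13006\right) - \left(a{\left(83 \right)} - x\right) = \left(-122 - 13006\right) - \left(18 \sqrt{83} - 3928\right) = -13128 - \left(-3928 + 18 \sqrt{83}\right) = -13128 + \left(3928 - 18 \sqrt{83}\right) = -9200 - 18 \sqrt{83}$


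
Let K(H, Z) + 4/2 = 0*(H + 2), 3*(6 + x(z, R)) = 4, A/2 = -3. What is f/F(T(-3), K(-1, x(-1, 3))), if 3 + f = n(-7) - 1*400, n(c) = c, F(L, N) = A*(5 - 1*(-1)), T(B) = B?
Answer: 205/18 ≈ 11.389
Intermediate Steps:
A = -6 (A = 2*(-3) = -6)
x(z, R) = -14/3 (x(z, R) = -6 + (1/3)*4 = -6 + 4/3 = -14/3)
K(H, Z) = -2 (K(H, Z) = -2 + 0*(H + 2) = -2 + 0*(2 + H) = -2 + 0 = -2)
F(L, N) = -36 (F(L, N) = -6*(5 - 1*(-1)) = -6*(5 + 1) = -6*6 = -36)
f = -410 (f = -3 + (-7 - 1*400) = -3 + (-7 - 400) = -3 - 407 = -410)
f/F(T(-3), K(-1, x(-1, 3))) = -410/(-36) = -410*(-1/36) = 205/18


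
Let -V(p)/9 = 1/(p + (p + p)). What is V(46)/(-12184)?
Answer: 3/560464 ≈ 5.3527e-6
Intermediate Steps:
V(p) = -3/p (V(p) = -9/(p + (p + p)) = -9/(p + 2*p) = -9*1/(3*p) = -3/p)
V(46)/(-12184) = -3/46/(-12184) = -3*1/46*(-1/12184) = -3/46*(-1/12184) = 3/560464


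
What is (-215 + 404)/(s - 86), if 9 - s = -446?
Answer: 21/41 ≈ 0.51220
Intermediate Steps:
s = 455 (s = 9 - 1*(-446) = 9 + 446 = 455)
(-215 + 404)/(s - 86) = (-215 + 404)/(455 - 86) = 189/369 = 189*(1/369) = 21/41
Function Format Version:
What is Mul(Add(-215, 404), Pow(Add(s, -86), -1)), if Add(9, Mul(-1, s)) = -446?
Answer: Rational(21, 41) ≈ 0.51220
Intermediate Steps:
s = 455 (s = Add(9, Mul(-1, -446)) = Add(9, 446) = 455)
Mul(Add(-215, 404), Pow(Add(s, -86), -1)) = Mul(Add(-215, 404), Pow(Add(455, -86), -1)) = Mul(189, Pow(369, -1)) = Mul(189, Rational(1, 369)) = Rational(21, 41)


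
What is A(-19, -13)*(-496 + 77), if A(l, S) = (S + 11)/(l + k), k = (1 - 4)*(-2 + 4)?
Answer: -838/25 ≈ -33.520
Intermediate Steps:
k = -6 (k = -3*2 = -6)
A(l, S) = (11 + S)/(-6 + l) (A(l, S) = (S + 11)/(l - 6) = (11 + S)/(-6 + l))
A(-19, -13)*(-496 + 77) = ((11 - 13)/(-6 - 19))*(-496 + 77) = (-2/(-25))*(-419) = -1/25*(-2)*(-419) = (2/25)*(-419) = -838/25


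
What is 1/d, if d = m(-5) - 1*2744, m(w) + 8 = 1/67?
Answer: -67/184383 ≈ -0.00036337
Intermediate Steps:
m(w) = -535/67 (m(w) = -8 + 1/67 = -535/67)
d = -184383/67 (d = -535/67 - 1*2744 = -535/67 - 2744 = -184383/67 ≈ -2752.0)
1/d = 1/(-184383/67) = -67/184383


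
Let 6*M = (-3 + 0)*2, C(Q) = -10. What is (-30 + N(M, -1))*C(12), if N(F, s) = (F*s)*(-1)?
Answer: 310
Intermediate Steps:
M = -1 (M = ((-3 + 0)*2)/6 = (-3*2)/6 = (1/6)*(-6) = -1)
N(F, s) = -F*s
(-30 + N(M, -1))*C(12) = (-30 - 1*(-1)*(-1))*(-10) = (-30 - 1)*(-10) = -31*(-10) = 310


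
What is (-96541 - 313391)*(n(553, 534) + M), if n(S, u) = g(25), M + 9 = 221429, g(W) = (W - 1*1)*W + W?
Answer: -91023350940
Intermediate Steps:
g(W) = W + W*(-1 + W) (g(W) = (W - 1)*W + W = (-1 + W)*W + W = W*(-1 + W) + W = W + W*(-1 + W))
M = 221420 (M = -9 + 221429 = 221420)
n(S, u) = 625 (n(S, u) = 25**2 = 625)
(-96541 - 313391)*(n(553, 534) + M) = (-96541 - 313391)*(625 + 221420) = -409932*222045 = -91023350940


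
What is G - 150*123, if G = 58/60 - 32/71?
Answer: -39297401/2130 ≈ -18449.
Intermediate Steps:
G = 1099/2130 (G = 58*(1/60) - 32*1/71 = 29/30 - 32/71 = 1099/2130 ≈ 0.51596)
G - 150*123 = 1099/2130 - 150*123 = 1099/2130 - 18450 = -39297401/2130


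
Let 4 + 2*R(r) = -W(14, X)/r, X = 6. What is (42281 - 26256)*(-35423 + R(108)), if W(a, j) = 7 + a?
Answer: -40873477175/72 ≈ -5.6769e+8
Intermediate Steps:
R(r) = -2 - 21/(2*r) (R(r) = -2 + (-(7 + 14)/r)/2 = -2 + (-21/r)/2 = -2 - 21/(2*r))
(42281 - 26256)*(-35423 + R(108)) = (42281 - 26256)*(-35423 + (-2 - 21/2/108)) = 16025*(-35423 + (-2 - 21/2*1/108)) = 16025*(-35423 + (-2 - 7/72)) = 16025*(-35423 - 151/72) = 16025*(-2550607/72) = -40873477175/72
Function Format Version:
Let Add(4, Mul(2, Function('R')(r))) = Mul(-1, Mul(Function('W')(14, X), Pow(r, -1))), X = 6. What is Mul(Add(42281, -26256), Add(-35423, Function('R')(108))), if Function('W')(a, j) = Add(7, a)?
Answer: Rational(-40873477175, 72) ≈ -5.6769e+8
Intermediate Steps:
Function('R')(r) = Add(-2, Mul(Rational(-21, 2), Pow(r, -1))) (Function('R')(r) = Add(-2, Mul(Rational(1, 2), Mul(-1, Mul(Add(7, 14), Pow(r, -1))))) = Add(-2, Mul(Rational(1, 2), Mul(-1, Mul(21, Pow(r, -1))))) = Add(-2, Mul(Rational(1, 2), Mul(-21, Pow(r, -1)))) = Add(-2, Mul(Rational(-21, 2), Pow(r, -1))))
Mul(Add(42281, -26256), Add(-35423, Function('R')(108))) = Mul(Add(42281, -26256), Add(-35423, Add(-2, Mul(Rational(-21, 2), Pow(108, -1))))) = Mul(16025, Add(-35423, Add(-2, Mul(Rational(-21, 2), Rational(1, 108))))) = Mul(16025, Add(-35423, Add(-2, Rational(-7, 72)))) = Mul(16025, Add(-35423, Rational(-151, 72))) = Mul(16025, Rational(-2550607, 72)) = Rational(-40873477175, 72)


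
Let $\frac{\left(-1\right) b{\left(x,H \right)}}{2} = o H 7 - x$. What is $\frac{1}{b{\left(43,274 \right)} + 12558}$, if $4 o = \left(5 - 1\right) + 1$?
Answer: $\frac{1}{7849} \approx 0.0001274$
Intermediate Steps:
$o = \frac{5}{4}$ ($o = \frac{\left(5 - 1\right) + 1}{4} = \frac{4 + 1}{4} = \frac{1}{4} \cdot 5 = \frac{5}{4} \approx 1.25$)
$b{\left(x,H \right)} = 2 x - \frac{35 H}{2}$ ($b{\left(x,H \right)} = - 2 \left(\frac{5 H}{4} \cdot 7 - x\right) = - 2 \left(\frac{35 H}{4} - x\right) = - 2 \left(- x + \frac{35 H}{4}\right) = 2 x - \frac{35 H}{2}$)
$\frac{1}{b{\left(43,274 \right)} + 12558} = \frac{1}{\left(2 \cdot 43 - 4795\right) + 12558} = \frac{1}{\left(86 - 4795\right) + 12558} = \frac{1}{-4709 + 12558} = \frac{1}{7849}$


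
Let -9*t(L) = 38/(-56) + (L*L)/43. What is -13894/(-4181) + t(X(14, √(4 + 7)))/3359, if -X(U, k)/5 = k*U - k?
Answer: 500278215433/152180556444 ≈ 3.2874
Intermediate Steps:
X(U, k) = 5*k - 5*U*k (X(U, k) = -5*(k*U - k) = -5*(U*k - k) = -5*(-k + U*k) = 5*k - 5*U*k)
t(L) = 19/252 - L²/387 (t(L) = -(38/(-56) + (L*L)/43)/9 = -(38*(-1/56) + L²*(1/43))/9 = -(-19/28 + L²/43)/9 = 19/252 - L²/387)
-13894/(-4181) + t(X(14, √(4 + 7)))/3359 = -13894/(-4181) + (19/252 - 25*(1 - 1*14)²*(4 + 7)/387)/3359 = -13894*(-1/4181) + (19/252 - 275*(1 - 14)²/387)*(1/3359) = 13894/4181 + (19/252 - (5*√11*(-13))²/387)*(1/3359) = 13894/4181 + (19/252 - (-65*√11)²/387)*(1/3359) = 13894/4181 + (19/252 - 1/387*46475)*(1/3359) = 13894/4181 + (19/252 - 46475/387)*(1/3359) = 13894/4181 - 1300483/10836*1/3359 = 13894/4181 - 1300483/36398124 = 500278215433/152180556444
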